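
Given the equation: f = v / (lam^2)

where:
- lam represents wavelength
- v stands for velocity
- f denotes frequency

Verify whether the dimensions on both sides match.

No

lam (wavelength) has dimensions [L].
v (velocity) has dimensions [L T^-1].
f (frequency) has dimensions [T^-1].

Left side: [T^-1]
Right side: [L^-1 T^-1]

The two sides have different dimensions, so the equation is NOT dimensionally consistent.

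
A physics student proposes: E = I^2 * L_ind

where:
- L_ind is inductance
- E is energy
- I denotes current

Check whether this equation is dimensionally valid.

Yes

L_ind (inductance) has dimensions [I^-2 L^2 M T^-2].
E (energy) has dimensions [L^2 M T^-2].
I (current) has dimensions [I].

Left side: [L^2 M T^-2]
Right side: [L^2 M T^-2]

Both sides have the same dimensions, so the equation is dimensionally consistent.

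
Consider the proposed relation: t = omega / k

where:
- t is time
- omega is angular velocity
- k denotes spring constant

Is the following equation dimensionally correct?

No

t (time) has dimensions [T].
omega (angular velocity) has dimensions [T^-1].
k (spring constant) has dimensions [M T^-2].

Left side: [T]
Right side: [M^-1 T]

The two sides have different dimensions, so the equation is NOT dimensionally consistent.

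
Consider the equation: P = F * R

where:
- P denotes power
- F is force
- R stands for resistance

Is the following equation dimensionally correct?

No

P (power) has dimensions [L^2 M T^-3].
F (force) has dimensions [L M T^-2].
R (resistance) has dimensions [I^-2 L^2 M T^-3].

Left side: [L^2 M T^-3]
Right side: [I^-2 L^3 M^2 T^-5]

The two sides have different dimensions, so the equation is NOT dimensionally consistent.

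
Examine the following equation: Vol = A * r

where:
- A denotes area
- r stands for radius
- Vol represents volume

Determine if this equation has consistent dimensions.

Yes

A (area) has dimensions [L^2].
r (radius) has dimensions [L].
Vol (volume) has dimensions [L^3].

Left side: [L^3]
Right side: [L^3]

Both sides have the same dimensions, so the equation is dimensionally consistent.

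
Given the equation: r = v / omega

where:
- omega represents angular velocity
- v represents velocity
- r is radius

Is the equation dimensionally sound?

Yes

omega (angular velocity) has dimensions [T^-1].
v (velocity) has dimensions [L T^-1].
r (radius) has dimensions [L].

Left side: [L]
Right side: [L]

Both sides have the same dimensions, so the equation is dimensionally consistent.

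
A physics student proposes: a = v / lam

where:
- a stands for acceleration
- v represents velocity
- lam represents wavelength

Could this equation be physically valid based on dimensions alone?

No

a (acceleration) has dimensions [L T^-2].
v (velocity) has dimensions [L T^-1].
lam (wavelength) has dimensions [L].

Left side: [L T^-2]
Right side: [T^-1]

The two sides have different dimensions, so the equation is NOT dimensionally consistent.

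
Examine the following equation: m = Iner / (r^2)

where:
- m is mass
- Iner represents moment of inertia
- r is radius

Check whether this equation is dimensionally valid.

Yes

m (mass) has dimensions [M].
Iner (moment of inertia) has dimensions [L^2 M].
r (radius) has dimensions [L].

Left side: [M]
Right side: [M]

Both sides have the same dimensions, so the equation is dimensionally consistent.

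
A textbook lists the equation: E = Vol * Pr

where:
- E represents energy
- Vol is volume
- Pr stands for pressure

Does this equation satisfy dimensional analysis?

Yes

E (energy) has dimensions [L^2 M T^-2].
Vol (volume) has dimensions [L^3].
Pr (pressure) has dimensions [L^-1 M T^-2].

Left side: [L^2 M T^-2]
Right side: [L^2 M T^-2]

Both sides have the same dimensions, so the equation is dimensionally consistent.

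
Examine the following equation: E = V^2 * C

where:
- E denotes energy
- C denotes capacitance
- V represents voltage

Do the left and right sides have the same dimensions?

Yes

E (energy) has dimensions [L^2 M T^-2].
C (capacitance) has dimensions [I^2 L^-2 M^-1 T^4].
V (voltage) has dimensions [I^-1 L^2 M T^-3].

Left side: [L^2 M T^-2]
Right side: [L^2 M T^-2]

Both sides have the same dimensions, so the equation is dimensionally consistent.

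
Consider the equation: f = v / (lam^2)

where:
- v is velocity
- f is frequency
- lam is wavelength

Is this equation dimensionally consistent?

No

v (velocity) has dimensions [L T^-1].
f (frequency) has dimensions [T^-1].
lam (wavelength) has dimensions [L].

Left side: [T^-1]
Right side: [L^-1 T^-1]

The two sides have different dimensions, so the equation is NOT dimensionally consistent.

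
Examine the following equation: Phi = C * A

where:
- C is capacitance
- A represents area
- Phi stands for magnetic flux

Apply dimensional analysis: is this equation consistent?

No

C (capacitance) has dimensions [I^2 L^-2 M^-1 T^4].
A (area) has dimensions [L^2].
Phi (magnetic flux) has dimensions [I^-1 L^2 M T^-2].

Left side: [I^-1 L^2 M T^-2]
Right side: [I^2 M^-1 T^4]

The two sides have different dimensions, so the equation is NOT dimensionally consistent.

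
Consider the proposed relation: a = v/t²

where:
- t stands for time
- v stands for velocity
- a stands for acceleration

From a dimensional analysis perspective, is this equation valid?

No

t (time) has dimensions [T].
v (velocity) has dimensions [L T^-1].
a (acceleration) has dimensions [L T^-2].

Left side: [L T^-2]
Right side: [L T^-3]

The two sides have different dimensions, so the equation is NOT dimensionally consistent.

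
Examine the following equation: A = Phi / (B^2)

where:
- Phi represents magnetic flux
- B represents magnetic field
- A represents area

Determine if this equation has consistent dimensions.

No

Phi (magnetic flux) has dimensions [I^-1 L^2 M T^-2].
B (magnetic field) has dimensions [I^-1 M T^-2].
A (area) has dimensions [L^2].

Left side: [L^2]
Right side: [I L^2 M^-1 T^2]

The two sides have different dimensions, so the equation is NOT dimensionally consistent.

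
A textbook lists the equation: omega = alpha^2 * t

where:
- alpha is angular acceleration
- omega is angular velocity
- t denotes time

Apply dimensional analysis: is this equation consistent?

No

alpha (angular acceleration) has dimensions [T^-2].
omega (angular velocity) has dimensions [T^-1].
t (time) has dimensions [T].

Left side: [T^-1]
Right side: [T^-3]

The two sides have different dimensions, so the equation is NOT dimensionally consistent.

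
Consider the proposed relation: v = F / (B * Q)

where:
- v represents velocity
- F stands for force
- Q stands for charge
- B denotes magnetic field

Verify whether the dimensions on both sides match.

Yes

v (velocity) has dimensions [L T^-1].
F (force) has dimensions [L M T^-2].
Q (charge) has dimensions [I T].
B (magnetic field) has dimensions [I^-1 M T^-2].

Left side: [L T^-1]
Right side: [L T^-1]

Both sides have the same dimensions, so the equation is dimensionally consistent.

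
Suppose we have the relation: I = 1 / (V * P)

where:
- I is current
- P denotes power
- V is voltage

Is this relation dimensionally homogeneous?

No

I (current) has dimensions [I].
P (power) has dimensions [L^2 M T^-3].
V (voltage) has dimensions [I^-1 L^2 M T^-3].

Left side: [I]
Right side: [I L^-4 M^-2 T^6]

The two sides have different dimensions, so the equation is NOT dimensionally consistent.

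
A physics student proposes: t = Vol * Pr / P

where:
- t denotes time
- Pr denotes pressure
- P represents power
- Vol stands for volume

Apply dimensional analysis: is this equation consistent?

Yes

t (time) has dimensions [T].
Pr (pressure) has dimensions [L^-1 M T^-2].
P (power) has dimensions [L^2 M T^-3].
Vol (volume) has dimensions [L^3].

Left side: [T]
Right side: [T]

Both sides have the same dimensions, so the equation is dimensionally consistent.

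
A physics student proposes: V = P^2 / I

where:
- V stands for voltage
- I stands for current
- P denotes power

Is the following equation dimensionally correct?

No

V (voltage) has dimensions [I^-1 L^2 M T^-3].
I (current) has dimensions [I].
P (power) has dimensions [L^2 M T^-3].

Left side: [I^-1 L^2 M T^-3]
Right side: [I^-1 L^4 M^2 T^-6]

The two sides have different dimensions, so the equation is NOT dimensionally consistent.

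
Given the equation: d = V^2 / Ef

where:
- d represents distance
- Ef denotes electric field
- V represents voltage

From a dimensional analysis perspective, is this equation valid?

No

d (distance) has dimensions [L].
Ef (electric field) has dimensions [I^-1 L M T^-3].
V (voltage) has dimensions [I^-1 L^2 M T^-3].

Left side: [L]
Right side: [I^-1 L^3 M T^-3]

The two sides have different dimensions, so the equation is NOT dimensionally consistent.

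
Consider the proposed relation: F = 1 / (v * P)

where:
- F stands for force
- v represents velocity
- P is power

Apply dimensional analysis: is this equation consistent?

No

F (force) has dimensions [L M T^-2].
v (velocity) has dimensions [L T^-1].
P (power) has dimensions [L^2 M T^-3].

Left side: [L M T^-2]
Right side: [L^-3 M^-1 T^4]

The two sides have different dimensions, so the equation is NOT dimensionally consistent.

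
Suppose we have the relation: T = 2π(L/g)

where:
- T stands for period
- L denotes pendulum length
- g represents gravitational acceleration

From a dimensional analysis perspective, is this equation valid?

No

T (period) has dimensions [T].
L (pendulum length) has dimensions [L].
g (gravitational acceleration) has dimensions [L T^-2].

Left side: [T]
Right side: [T^2]

The two sides have different dimensions, so the equation is NOT dimensionally consistent.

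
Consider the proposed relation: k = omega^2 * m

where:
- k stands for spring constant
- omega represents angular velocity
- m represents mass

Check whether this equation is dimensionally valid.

Yes

k (spring constant) has dimensions [M T^-2].
omega (angular velocity) has dimensions [T^-1].
m (mass) has dimensions [M].

Left side: [M T^-2]
Right side: [M T^-2]

Both sides have the same dimensions, so the equation is dimensionally consistent.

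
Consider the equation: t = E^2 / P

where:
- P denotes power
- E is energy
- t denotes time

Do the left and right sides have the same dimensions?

No

P (power) has dimensions [L^2 M T^-3].
E (energy) has dimensions [L^2 M T^-2].
t (time) has dimensions [T].

Left side: [T]
Right side: [L^2 M T^-1]

The two sides have different dimensions, so the equation is NOT dimensionally consistent.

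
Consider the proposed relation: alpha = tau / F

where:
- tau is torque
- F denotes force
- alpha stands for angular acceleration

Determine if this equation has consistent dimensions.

No

tau (torque) has dimensions [L^2 M T^-2].
F (force) has dimensions [L M T^-2].
alpha (angular acceleration) has dimensions [T^-2].

Left side: [T^-2]
Right side: [L]

The two sides have different dimensions, so the equation is NOT dimensionally consistent.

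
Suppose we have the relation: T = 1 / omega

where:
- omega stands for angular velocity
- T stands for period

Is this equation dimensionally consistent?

Yes

omega (angular velocity) has dimensions [T^-1].
T (period) has dimensions [T].

Left side: [T]
Right side: [T]

Both sides have the same dimensions, so the equation is dimensionally consistent.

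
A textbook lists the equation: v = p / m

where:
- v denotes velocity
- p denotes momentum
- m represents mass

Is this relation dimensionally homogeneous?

Yes

v (velocity) has dimensions [L T^-1].
p (momentum) has dimensions [L M T^-1].
m (mass) has dimensions [M].

Left side: [L T^-1]
Right side: [L T^-1]

Both sides have the same dimensions, so the equation is dimensionally consistent.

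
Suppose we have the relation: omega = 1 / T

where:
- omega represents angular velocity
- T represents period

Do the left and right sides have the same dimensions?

Yes

omega (angular velocity) has dimensions [T^-1].
T (period) has dimensions [T].

Left side: [T^-1]
Right side: [T^-1]

Both sides have the same dimensions, so the equation is dimensionally consistent.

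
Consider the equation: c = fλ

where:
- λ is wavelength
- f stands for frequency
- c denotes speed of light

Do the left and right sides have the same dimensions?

Yes

λ (wavelength) has dimensions [L].
f (frequency) has dimensions [T^-1].
c (speed of light) has dimensions [L T^-1].

Left side: [L T^-1]
Right side: [L T^-1]

Both sides have the same dimensions, so the equation is dimensionally consistent.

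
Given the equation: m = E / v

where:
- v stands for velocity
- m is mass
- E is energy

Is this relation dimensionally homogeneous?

No

v (velocity) has dimensions [L T^-1].
m (mass) has dimensions [M].
E (energy) has dimensions [L^2 M T^-2].

Left side: [M]
Right side: [L M T^-1]

The two sides have different dimensions, so the equation is NOT dimensionally consistent.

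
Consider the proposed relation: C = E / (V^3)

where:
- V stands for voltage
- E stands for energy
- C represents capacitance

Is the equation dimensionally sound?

No

V (voltage) has dimensions [I^-1 L^2 M T^-3].
E (energy) has dimensions [L^2 M T^-2].
C (capacitance) has dimensions [I^2 L^-2 M^-1 T^4].

Left side: [I^2 L^-2 M^-1 T^4]
Right side: [I^3 L^-4 M^-2 T^7]

The two sides have different dimensions, so the equation is NOT dimensionally consistent.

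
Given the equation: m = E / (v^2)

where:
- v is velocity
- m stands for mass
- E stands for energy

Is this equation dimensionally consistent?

Yes

v (velocity) has dimensions [L T^-1].
m (mass) has dimensions [M].
E (energy) has dimensions [L^2 M T^-2].

Left side: [M]
Right side: [M]

Both sides have the same dimensions, so the equation is dimensionally consistent.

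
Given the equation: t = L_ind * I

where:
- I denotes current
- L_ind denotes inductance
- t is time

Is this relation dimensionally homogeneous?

No

I (current) has dimensions [I].
L_ind (inductance) has dimensions [I^-2 L^2 M T^-2].
t (time) has dimensions [T].

Left side: [T]
Right side: [I^-1 L^2 M T^-2]

The two sides have different dimensions, so the equation is NOT dimensionally consistent.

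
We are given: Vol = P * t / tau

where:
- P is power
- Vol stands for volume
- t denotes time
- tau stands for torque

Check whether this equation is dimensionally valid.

No

P (power) has dimensions [L^2 M T^-3].
Vol (volume) has dimensions [L^3].
t (time) has dimensions [T].
tau (torque) has dimensions [L^2 M T^-2].

Left side: [L^3]
Right side: [dimensionless]

The two sides have different dimensions, so the equation is NOT dimensionally consistent.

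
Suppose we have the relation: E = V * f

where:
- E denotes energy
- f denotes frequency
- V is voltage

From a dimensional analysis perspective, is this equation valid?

No

E (energy) has dimensions [L^2 M T^-2].
f (frequency) has dimensions [T^-1].
V (voltage) has dimensions [I^-1 L^2 M T^-3].

Left side: [L^2 M T^-2]
Right side: [I^-1 L^2 M T^-4]

The two sides have different dimensions, so the equation is NOT dimensionally consistent.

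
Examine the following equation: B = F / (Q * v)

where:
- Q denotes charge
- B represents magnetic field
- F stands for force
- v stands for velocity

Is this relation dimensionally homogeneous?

Yes

Q (charge) has dimensions [I T].
B (magnetic field) has dimensions [I^-1 M T^-2].
F (force) has dimensions [L M T^-2].
v (velocity) has dimensions [L T^-1].

Left side: [I^-1 M T^-2]
Right side: [I^-1 M T^-2]

Both sides have the same dimensions, so the equation is dimensionally consistent.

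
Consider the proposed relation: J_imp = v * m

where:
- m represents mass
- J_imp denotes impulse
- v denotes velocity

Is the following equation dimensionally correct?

Yes

m (mass) has dimensions [M].
J_imp (impulse) has dimensions [L M T^-1].
v (velocity) has dimensions [L T^-1].

Left side: [L M T^-1]
Right side: [L M T^-1]

Both sides have the same dimensions, so the equation is dimensionally consistent.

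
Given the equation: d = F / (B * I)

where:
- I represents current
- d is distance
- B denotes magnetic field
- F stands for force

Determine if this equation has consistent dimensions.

Yes

I (current) has dimensions [I].
d (distance) has dimensions [L].
B (magnetic field) has dimensions [I^-1 M T^-2].
F (force) has dimensions [L M T^-2].

Left side: [L]
Right side: [L]

Both sides have the same dimensions, so the equation is dimensionally consistent.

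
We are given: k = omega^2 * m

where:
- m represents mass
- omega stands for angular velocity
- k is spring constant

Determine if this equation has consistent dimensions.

Yes

m (mass) has dimensions [M].
omega (angular velocity) has dimensions [T^-1].
k (spring constant) has dimensions [M T^-2].

Left side: [M T^-2]
Right side: [M T^-2]

Both sides have the same dimensions, so the equation is dimensionally consistent.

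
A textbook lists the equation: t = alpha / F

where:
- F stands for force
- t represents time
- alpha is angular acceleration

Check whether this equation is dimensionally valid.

No

F (force) has dimensions [L M T^-2].
t (time) has dimensions [T].
alpha (angular acceleration) has dimensions [T^-2].

Left side: [T]
Right side: [L^-1 M^-1]

The two sides have different dimensions, so the equation is NOT dimensionally consistent.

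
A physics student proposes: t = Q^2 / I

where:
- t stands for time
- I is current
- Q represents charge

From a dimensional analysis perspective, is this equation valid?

No

t (time) has dimensions [T].
I (current) has dimensions [I].
Q (charge) has dimensions [I T].

Left side: [T]
Right side: [I T^2]

The two sides have different dimensions, so the equation is NOT dimensionally consistent.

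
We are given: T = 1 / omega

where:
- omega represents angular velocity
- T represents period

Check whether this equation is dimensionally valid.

Yes

omega (angular velocity) has dimensions [T^-1].
T (period) has dimensions [T].

Left side: [T]
Right side: [T]

Both sides have the same dimensions, so the equation is dimensionally consistent.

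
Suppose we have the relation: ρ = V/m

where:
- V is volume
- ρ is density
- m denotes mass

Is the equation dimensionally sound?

No

V (volume) has dimensions [L^3].
ρ (density) has dimensions [L^-3 M].
m (mass) has dimensions [M].

Left side: [L^-3 M]
Right side: [L^3 M^-1]

The two sides have different dimensions, so the equation is NOT dimensionally consistent.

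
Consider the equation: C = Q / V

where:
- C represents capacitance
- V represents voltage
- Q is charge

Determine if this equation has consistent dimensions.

Yes

C (capacitance) has dimensions [I^2 L^-2 M^-1 T^4].
V (voltage) has dimensions [I^-1 L^2 M T^-3].
Q (charge) has dimensions [I T].

Left side: [I^2 L^-2 M^-1 T^4]
Right side: [I^2 L^-2 M^-1 T^4]

Both sides have the same dimensions, so the equation is dimensionally consistent.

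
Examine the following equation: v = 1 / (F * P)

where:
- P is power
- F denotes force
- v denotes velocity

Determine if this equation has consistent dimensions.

No

P (power) has dimensions [L^2 M T^-3].
F (force) has dimensions [L M T^-2].
v (velocity) has dimensions [L T^-1].

Left side: [L T^-1]
Right side: [L^-3 M^-2 T^5]

The two sides have different dimensions, so the equation is NOT dimensionally consistent.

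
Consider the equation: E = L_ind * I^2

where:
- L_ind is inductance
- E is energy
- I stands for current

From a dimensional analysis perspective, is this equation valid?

Yes

L_ind (inductance) has dimensions [I^-2 L^2 M T^-2].
E (energy) has dimensions [L^2 M T^-2].
I (current) has dimensions [I].

Left side: [L^2 M T^-2]
Right side: [L^2 M T^-2]

Both sides have the same dimensions, so the equation is dimensionally consistent.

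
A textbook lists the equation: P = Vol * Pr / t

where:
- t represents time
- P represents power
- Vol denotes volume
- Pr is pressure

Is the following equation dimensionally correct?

Yes

t (time) has dimensions [T].
P (power) has dimensions [L^2 M T^-3].
Vol (volume) has dimensions [L^3].
Pr (pressure) has dimensions [L^-1 M T^-2].

Left side: [L^2 M T^-3]
Right side: [L^2 M T^-3]

Both sides have the same dimensions, so the equation is dimensionally consistent.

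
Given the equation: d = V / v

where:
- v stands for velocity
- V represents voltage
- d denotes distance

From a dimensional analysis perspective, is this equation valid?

No

v (velocity) has dimensions [L T^-1].
V (voltage) has dimensions [I^-1 L^2 M T^-3].
d (distance) has dimensions [L].

Left side: [L]
Right side: [I^-1 L M T^-2]

The two sides have different dimensions, so the equation is NOT dimensionally consistent.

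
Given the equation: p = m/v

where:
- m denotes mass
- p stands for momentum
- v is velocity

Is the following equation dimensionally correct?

No

m (mass) has dimensions [M].
p (momentum) has dimensions [L M T^-1].
v (velocity) has dimensions [L T^-1].

Left side: [L M T^-1]
Right side: [L^-1 M T]

The two sides have different dimensions, so the equation is NOT dimensionally consistent.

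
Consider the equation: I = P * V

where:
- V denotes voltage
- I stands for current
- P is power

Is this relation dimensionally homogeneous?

No

V (voltage) has dimensions [I^-1 L^2 M T^-3].
I (current) has dimensions [I].
P (power) has dimensions [L^2 M T^-3].

Left side: [I]
Right side: [I^-1 L^4 M^2 T^-6]

The two sides have different dimensions, so the equation is NOT dimensionally consistent.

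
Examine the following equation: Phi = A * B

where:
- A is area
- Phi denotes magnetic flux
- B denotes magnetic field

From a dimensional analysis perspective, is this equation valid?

Yes

A (area) has dimensions [L^2].
Phi (magnetic flux) has dimensions [I^-1 L^2 M T^-2].
B (magnetic field) has dimensions [I^-1 M T^-2].

Left side: [I^-1 L^2 M T^-2]
Right side: [I^-1 L^2 M T^-2]

Both sides have the same dimensions, so the equation is dimensionally consistent.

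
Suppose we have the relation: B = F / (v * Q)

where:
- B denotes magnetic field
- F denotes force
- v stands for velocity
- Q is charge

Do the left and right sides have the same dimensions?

Yes

B (magnetic field) has dimensions [I^-1 M T^-2].
F (force) has dimensions [L M T^-2].
v (velocity) has dimensions [L T^-1].
Q (charge) has dimensions [I T].

Left side: [I^-1 M T^-2]
Right side: [I^-1 M T^-2]

Both sides have the same dimensions, so the equation is dimensionally consistent.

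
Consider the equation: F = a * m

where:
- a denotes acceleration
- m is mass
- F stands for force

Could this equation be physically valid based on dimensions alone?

Yes

a (acceleration) has dimensions [L T^-2].
m (mass) has dimensions [M].
F (force) has dimensions [L M T^-2].

Left side: [L M T^-2]
Right side: [L M T^-2]

Both sides have the same dimensions, so the equation is dimensionally consistent.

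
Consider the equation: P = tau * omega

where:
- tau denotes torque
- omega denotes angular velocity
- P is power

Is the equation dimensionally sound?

Yes

tau (torque) has dimensions [L^2 M T^-2].
omega (angular velocity) has dimensions [T^-1].
P (power) has dimensions [L^2 M T^-3].

Left side: [L^2 M T^-3]
Right side: [L^2 M T^-3]

Both sides have the same dimensions, so the equation is dimensionally consistent.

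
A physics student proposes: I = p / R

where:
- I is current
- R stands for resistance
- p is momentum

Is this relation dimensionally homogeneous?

No

I (current) has dimensions [I].
R (resistance) has dimensions [I^-2 L^2 M T^-3].
p (momentum) has dimensions [L M T^-1].

Left side: [I]
Right side: [I^2 L^-1 T^2]

The two sides have different dimensions, so the equation is NOT dimensionally consistent.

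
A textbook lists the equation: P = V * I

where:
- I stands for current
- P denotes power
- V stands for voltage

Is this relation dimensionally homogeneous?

Yes

I (current) has dimensions [I].
P (power) has dimensions [L^2 M T^-3].
V (voltage) has dimensions [I^-1 L^2 M T^-3].

Left side: [L^2 M T^-3]
Right side: [L^2 M T^-3]

Both sides have the same dimensions, so the equation is dimensionally consistent.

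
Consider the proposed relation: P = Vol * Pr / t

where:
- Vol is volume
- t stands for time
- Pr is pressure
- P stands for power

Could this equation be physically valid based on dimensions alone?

Yes

Vol (volume) has dimensions [L^3].
t (time) has dimensions [T].
Pr (pressure) has dimensions [L^-1 M T^-2].
P (power) has dimensions [L^2 M T^-3].

Left side: [L^2 M T^-3]
Right side: [L^2 M T^-3]

Both sides have the same dimensions, so the equation is dimensionally consistent.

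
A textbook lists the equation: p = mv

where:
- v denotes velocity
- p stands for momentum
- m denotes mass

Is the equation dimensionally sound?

Yes

v (velocity) has dimensions [L T^-1].
p (momentum) has dimensions [L M T^-1].
m (mass) has dimensions [M].

Left side: [L M T^-1]
Right side: [L M T^-1]

Both sides have the same dimensions, so the equation is dimensionally consistent.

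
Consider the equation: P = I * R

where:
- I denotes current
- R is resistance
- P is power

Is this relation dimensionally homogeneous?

No

I (current) has dimensions [I].
R (resistance) has dimensions [I^-2 L^2 M T^-3].
P (power) has dimensions [L^2 M T^-3].

Left side: [L^2 M T^-3]
Right side: [I^-1 L^2 M T^-3]

The two sides have different dimensions, so the equation is NOT dimensionally consistent.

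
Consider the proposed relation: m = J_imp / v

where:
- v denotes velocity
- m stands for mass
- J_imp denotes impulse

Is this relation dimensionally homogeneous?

Yes

v (velocity) has dimensions [L T^-1].
m (mass) has dimensions [M].
J_imp (impulse) has dimensions [L M T^-1].

Left side: [M]
Right side: [M]

Both sides have the same dimensions, so the equation is dimensionally consistent.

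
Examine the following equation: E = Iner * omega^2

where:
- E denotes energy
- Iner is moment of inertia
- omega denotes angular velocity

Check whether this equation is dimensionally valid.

Yes

E (energy) has dimensions [L^2 M T^-2].
Iner (moment of inertia) has dimensions [L^2 M].
omega (angular velocity) has dimensions [T^-1].

Left side: [L^2 M T^-2]
Right side: [L^2 M T^-2]

Both sides have the same dimensions, so the equation is dimensionally consistent.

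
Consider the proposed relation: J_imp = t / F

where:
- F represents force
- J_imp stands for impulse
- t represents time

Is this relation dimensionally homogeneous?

No

F (force) has dimensions [L M T^-2].
J_imp (impulse) has dimensions [L M T^-1].
t (time) has dimensions [T].

Left side: [L M T^-1]
Right side: [L^-1 M^-1 T^3]

The two sides have different dimensions, so the equation is NOT dimensionally consistent.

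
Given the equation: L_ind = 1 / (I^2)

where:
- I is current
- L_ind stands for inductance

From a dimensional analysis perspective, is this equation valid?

No

I (current) has dimensions [I].
L_ind (inductance) has dimensions [I^-2 L^2 M T^-2].

Left side: [I^-2 L^2 M T^-2]
Right side: [I^-2]

The two sides have different dimensions, so the equation is NOT dimensionally consistent.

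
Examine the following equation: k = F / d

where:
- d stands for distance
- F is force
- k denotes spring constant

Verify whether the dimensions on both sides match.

Yes

d (distance) has dimensions [L].
F (force) has dimensions [L M T^-2].
k (spring constant) has dimensions [M T^-2].

Left side: [M T^-2]
Right side: [M T^-2]

Both sides have the same dimensions, so the equation is dimensionally consistent.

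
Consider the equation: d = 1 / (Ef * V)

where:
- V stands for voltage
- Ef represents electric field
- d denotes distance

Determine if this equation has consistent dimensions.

No

V (voltage) has dimensions [I^-1 L^2 M T^-3].
Ef (electric field) has dimensions [I^-1 L M T^-3].
d (distance) has dimensions [L].

Left side: [L]
Right side: [I^2 L^-3 M^-2 T^6]

The two sides have different dimensions, so the equation is NOT dimensionally consistent.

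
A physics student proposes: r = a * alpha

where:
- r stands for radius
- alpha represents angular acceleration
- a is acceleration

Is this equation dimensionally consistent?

No

r (radius) has dimensions [L].
alpha (angular acceleration) has dimensions [T^-2].
a (acceleration) has dimensions [L T^-2].

Left side: [L]
Right side: [L T^-4]

The two sides have different dimensions, so the equation is NOT dimensionally consistent.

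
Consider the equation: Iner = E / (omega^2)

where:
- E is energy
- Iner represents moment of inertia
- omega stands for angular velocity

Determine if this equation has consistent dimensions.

Yes

E (energy) has dimensions [L^2 M T^-2].
Iner (moment of inertia) has dimensions [L^2 M].
omega (angular velocity) has dimensions [T^-1].

Left side: [L^2 M]
Right side: [L^2 M]

Both sides have the same dimensions, so the equation is dimensionally consistent.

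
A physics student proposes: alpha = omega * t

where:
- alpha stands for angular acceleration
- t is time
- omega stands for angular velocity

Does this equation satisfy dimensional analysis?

No

alpha (angular acceleration) has dimensions [T^-2].
t (time) has dimensions [T].
omega (angular velocity) has dimensions [T^-1].

Left side: [T^-2]
Right side: [dimensionless]

The two sides have different dimensions, so the equation is NOT dimensionally consistent.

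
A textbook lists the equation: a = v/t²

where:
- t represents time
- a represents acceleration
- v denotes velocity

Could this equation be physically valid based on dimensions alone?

No

t (time) has dimensions [T].
a (acceleration) has dimensions [L T^-2].
v (velocity) has dimensions [L T^-1].

Left side: [L T^-2]
Right side: [L T^-3]

The two sides have different dimensions, so the equation is NOT dimensionally consistent.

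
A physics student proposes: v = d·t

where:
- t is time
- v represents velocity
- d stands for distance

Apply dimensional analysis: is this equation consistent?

No

t (time) has dimensions [T].
v (velocity) has dimensions [L T^-1].
d (distance) has dimensions [L].

Left side: [L T^-1]
Right side: [L T]

The two sides have different dimensions, so the equation is NOT dimensionally consistent.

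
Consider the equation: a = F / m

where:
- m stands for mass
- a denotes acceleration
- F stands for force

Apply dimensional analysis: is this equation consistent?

Yes

m (mass) has dimensions [M].
a (acceleration) has dimensions [L T^-2].
F (force) has dimensions [L M T^-2].

Left side: [L T^-2]
Right side: [L T^-2]

Both sides have the same dimensions, so the equation is dimensionally consistent.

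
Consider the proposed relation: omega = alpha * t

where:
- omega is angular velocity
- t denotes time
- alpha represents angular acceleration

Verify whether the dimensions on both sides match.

Yes

omega (angular velocity) has dimensions [T^-1].
t (time) has dimensions [T].
alpha (angular acceleration) has dimensions [T^-2].

Left side: [T^-1]
Right side: [T^-1]

Both sides have the same dimensions, so the equation is dimensionally consistent.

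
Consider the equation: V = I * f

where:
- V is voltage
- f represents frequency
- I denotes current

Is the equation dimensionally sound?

No

V (voltage) has dimensions [I^-1 L^2 M T^-3].
f (frequency) has dimensions [T^-1].
I (current) has dimensions [I].

Left side: [I^-1 L^2 M T^-3]
Right side: [I T^-1]

The two sides have different dimensions, so the equation is NOT dimensionally consistent.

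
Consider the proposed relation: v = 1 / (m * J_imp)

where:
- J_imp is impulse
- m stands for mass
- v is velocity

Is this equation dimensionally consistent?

No

J_imp (impulse) has dimensions [L M T^-1].
m (mass) has dimensions [M].
v (velocity) has dimensions [L T^-1].

Left side: [L T^-1]
Right side: [L^-1 M^-2 T]

The two sides have different dimensions, so the equation is NOT dimensionally consistent.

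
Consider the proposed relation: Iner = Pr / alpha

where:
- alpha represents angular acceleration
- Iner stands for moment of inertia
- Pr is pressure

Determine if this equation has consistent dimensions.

No

alpha (angular acceleration) has dimensions [T^-2].
Iner (moment of inertia) has dimensions [L^2 M].
Pr (pressure) has dimensions [L^-1 M T^-2].

Left side: [L^2 M]
Right side: [L^-1 M]

The two sides have different dimensions, so the equation is NOT dimensionally consistent.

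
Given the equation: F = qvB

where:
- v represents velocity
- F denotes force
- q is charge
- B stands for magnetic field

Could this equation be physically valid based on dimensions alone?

Yes

v (velocity) has dimensions [L T^-1].
F (force) has dimensions [L M T^-2].
q (charge) has dimensions [I T].
B (magnetic field) has dimensions [I^-1 M T^-2].

Left side: [L M T^-2]
Right side: [L M T^-2]

Both sides have the same dimensions, so the equation is dimensionally consistent.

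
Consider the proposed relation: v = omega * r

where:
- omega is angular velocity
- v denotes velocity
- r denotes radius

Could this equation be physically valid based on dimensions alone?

Yes

omega (angular velocity) has dimensions [T^-1].
v (velocity) has dimensions [L T^-1].
r (radius) has dimensions [L].

Left side: [L T^-1]
Right side: [L T^-1]

Both sides have the same dimensions, so the equation is dimensionally consistent.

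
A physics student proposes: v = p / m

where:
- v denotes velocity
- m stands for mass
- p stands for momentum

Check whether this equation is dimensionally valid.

Yes

v (velocity) has dimensions [L T^-1].
m (mass) has dimensions [M].
p (momentum) has dimensions [L M T^-1].

Left side: [L T^-1]
Right side: [L T^-1]

Both sides have the same dimensions, so the equation is dimensionally consistent.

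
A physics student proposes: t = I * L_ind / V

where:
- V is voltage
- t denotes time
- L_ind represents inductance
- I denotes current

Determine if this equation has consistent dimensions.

Yes

V (voltage) has dimensions [I^-1 L^2 M T^-3].
t (time) has dimensions [T].
L_ind (inductance) has dimensions [I^-2 L^2 M T^-2].
I (current) has dimensions [I].

Left side: [T]
Right side: [T]

Both sides have the same dimensions, so the equation is dimensionally consistent.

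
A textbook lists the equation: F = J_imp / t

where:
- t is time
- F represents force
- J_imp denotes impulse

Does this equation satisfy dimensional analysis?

Yes

t (time) has dimensions [T].
F (force) has dimensions [L M T^-2].
J_imp (impulse) has dimensions [L M T^-1].

Left side: [L M T^-2]
Right side: [L M T^-2]

Both sides have the same dimensions, so the equation is dimensionally consistent.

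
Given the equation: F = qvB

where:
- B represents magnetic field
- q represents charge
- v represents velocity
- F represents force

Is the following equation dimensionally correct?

Yes

B (magnetic field) has dimensions [I^-1 M T^-2].
q (charge) has dimensions [I T].
v (velocity) has dimensions [L T^-1].
F (force) has dimensions [L M T^-2].

Left side: [L M T^-2]
Right side: [L M T^-2]

Both sides have the same dimensions, so the equation is dimensionally consistent.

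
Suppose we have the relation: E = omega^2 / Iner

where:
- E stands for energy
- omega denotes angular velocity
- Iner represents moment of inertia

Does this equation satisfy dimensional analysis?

No

E (energy) has dimensions [L^2 M T^-2].
omega (angular velocity) has dimensions [T^-1].
Iner (moment of inertia) has dimensions [L^2 M].

Left side: [L^2 M T^-2]
Right side: [L^-2 M^-1 T^-2]

The two sides have different dimensions, so the equation is NOT dimensionally consistent.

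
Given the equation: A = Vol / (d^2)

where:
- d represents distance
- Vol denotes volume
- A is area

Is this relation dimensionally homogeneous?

No

d (distance) has dimensions [L].
Vol (volume) has dimensions [L^3].
A (area) has dimensions [L^2].

Left side: [L^2]
Right side: [L]

The two sides have different dimensions, so the equation is NOT dimensionally consistent.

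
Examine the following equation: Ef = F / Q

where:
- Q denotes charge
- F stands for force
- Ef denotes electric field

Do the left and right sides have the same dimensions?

Yes

Q (charge) has dimensions [I T].
F (force) has dimensions [L M T^-2].
Ef (electric field) has dimensions [I^-1 L M T^-3].

Left side: [I^-1 L M T^-3]
Right side: [I^-1 L M T^-3]

Both sides have the same dimensions, so the equation is dimensionally consistent.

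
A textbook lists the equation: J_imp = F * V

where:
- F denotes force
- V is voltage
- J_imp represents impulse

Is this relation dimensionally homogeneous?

No

F (force) has dimensions [L M T^-2].
V (voltage) has dimensions [I^-1 L^2 M T^-3].
J_imp (impulse) has dimensions [L M T^-1].

Left side: [L M T^-1]
Right side: [I^-1 L^3 M^2 T^-5]

The two sides have different dimensions, so the equation is NOT dimensionally consistent.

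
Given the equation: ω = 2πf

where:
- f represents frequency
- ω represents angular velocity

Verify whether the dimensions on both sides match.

Yes

f (frequency) has dimensions [T^-1].
ω (angular velocity) has dimensions [T^-1].

Left side: [T^-1]
Right side: [T^-1]

Both sides have the same dimensions, so the equation is dimensionally consistent.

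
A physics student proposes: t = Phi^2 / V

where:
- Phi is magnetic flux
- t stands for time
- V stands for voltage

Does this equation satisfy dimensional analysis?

No

Phi (magnetic flux) has dimensions [I^-1 L^2 M T^-2].
t (time) has dimensions [T].
V (voltage) has dimensions [I^-1 L^2 M T^-3].

Left side: [T]
Right side: [I^-1 L^2 M T^-1]

The two sides have different dimensions, so the equation is NOT dimensionally consistent.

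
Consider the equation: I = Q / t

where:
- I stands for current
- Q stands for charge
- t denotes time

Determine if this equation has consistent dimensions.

Yes

I (current) has dimensions [I].
Q (charge) has dimensions [I T].
t (time) has dimensions [T].

Left side: [I]
Right side: [I]

Both sides have the same dimensions, so the equation is dimensionally consistent.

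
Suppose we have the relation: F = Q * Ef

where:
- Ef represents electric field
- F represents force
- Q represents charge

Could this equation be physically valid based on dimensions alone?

Yes

Ef (electric field) has dimensions [I^-1 L M T^-3].
F (force) has dimensions [L M T^-2].
Q (charge) has dimensions [I T].

Left side: [L M T^-2]
Right side: [L M T^-2]

Both sides have the same dimensions, so the equation is dimensionally consistent.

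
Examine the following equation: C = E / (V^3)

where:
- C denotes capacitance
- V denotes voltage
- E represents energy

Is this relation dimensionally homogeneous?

No

C (capacitance) has dimensions [I^2 L^-2 M^-1 T^4].
V (voltage) has dimensions [I^-1 L^2 M T^-3].
E (energy) has dimensions [L^2 M T^-2].

Left side: [I^2 L^-2 M^-1 T^4]
Right side: [I^3 L^-4 M^-2 T^7]

The two sides have different dimensions, so the equation is NOT dimensionally consistent.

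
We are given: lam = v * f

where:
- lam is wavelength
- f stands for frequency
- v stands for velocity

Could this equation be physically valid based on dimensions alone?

No

lam (wavelength) has dimensions [L].
f (frequency) has dimensions [T^-1].
v (velocity) has dimensions [L T^-1].

Left side: [L]
Right side: [L T^-2]

The two sides have different dimensions, so the equation is NOT dimensionally consistent.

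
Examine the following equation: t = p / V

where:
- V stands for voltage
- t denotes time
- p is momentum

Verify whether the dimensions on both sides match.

No

V (voltage) has dimensions [I^-1 L^2 M T^-3].
t (time) has dimensions [T].
p (momentum) has dimensions [L M T^-1].

Left side: [T]
Right side: [I L^-1 T^2]

The two sides have different dimensions, so the equation is NOT dimensionally consistent.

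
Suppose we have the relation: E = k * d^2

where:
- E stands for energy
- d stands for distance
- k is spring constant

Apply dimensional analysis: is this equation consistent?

Yes

E (energy) has dimensions [L^2 M T^-2].
d (distance) has dimensions [L].
k (spring constant) has dimensions [M T^-2].

Left side: [L^2 M T^-2]
Right side: [L^2 M T^-2]

Both sides have the same dimensions, so the equation is dimensionally consistent.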